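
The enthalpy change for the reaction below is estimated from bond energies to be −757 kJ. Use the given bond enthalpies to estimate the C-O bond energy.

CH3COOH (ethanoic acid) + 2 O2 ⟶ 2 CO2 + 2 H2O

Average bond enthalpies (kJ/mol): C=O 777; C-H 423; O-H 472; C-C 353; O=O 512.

Let D be the C-O bond energy.
Σ(broken) = 1×353 + 3×423 + 1×D + 1×777 + 1×472 + 2×512 = 3895 + D
Σ(formed) = 4×777 + 4×472 = 4996
ΔH = Σ(broken) − Σ(formed) = (3895 + D) − (4996) = −1101 + D
Setting this equal to −757 kJ gives D = 344 kJ/mol.

D(C-O) ≈ 344 kJ/mol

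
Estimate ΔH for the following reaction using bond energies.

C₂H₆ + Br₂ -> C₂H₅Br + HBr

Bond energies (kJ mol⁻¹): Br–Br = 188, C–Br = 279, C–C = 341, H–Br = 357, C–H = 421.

ΔH ≈ −27 kJ

Bonds broken (reactants):
  Br–Br: 1 × 188 = 188
  C–C: 1 × 341 = 341
  C–H: 6 × 421 = 2526
  Σ(broken) = 3055 kJ
Bonds formed (products):
  C–Br: 1 × 279 = 279
  C–C: 1 × 341 = 341
  C–H: 5 × 421 = 2105
  H–Br: 1 × 357 = 357
  Σ(formed) = 3082 kJ
ΔH = Σ(broken) − Σ(formed) = 3055 − 3082 = −27 kJ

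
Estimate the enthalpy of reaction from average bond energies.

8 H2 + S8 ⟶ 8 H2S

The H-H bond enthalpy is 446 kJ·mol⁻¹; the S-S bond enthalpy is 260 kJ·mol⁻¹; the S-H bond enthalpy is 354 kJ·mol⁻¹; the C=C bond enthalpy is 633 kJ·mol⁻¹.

Bonds broken (reactants):
  H-H: 8 × 446 = 3568
  S-S: 8 × 260 = 2080
  Σ(broken) = 5648 kJ
Bonds formed (products):
  S-H: 16 × 354 = 5664
  Σ(formed) = 5664 kJ
ΔH = Σ(broken) − Σ(formed) = 5648 − 5664 = −16 kJ

ΔH ≈ −16 kJ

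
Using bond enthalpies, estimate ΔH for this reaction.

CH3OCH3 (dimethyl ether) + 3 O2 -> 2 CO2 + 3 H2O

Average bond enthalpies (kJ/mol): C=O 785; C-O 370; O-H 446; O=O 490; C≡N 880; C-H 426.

Bonds broken (reactants):
  C-H: 6 × 426 = 2556
  C-O: 2 × 370 = 740
  O=O: 3 × 490 = 1470
  Σ(broken) = 4766 kJ
Bonds formed (products):
  C=O: 4 × 785 = 3140
  O-H: 6 × 446 = 2676
  Σ(formed) = 5816 kJ
ΔH = Σ(broken) − Σ(formed) = 4766 − 5816 = −1050 kJ

ΔH ≈ −1050 kJ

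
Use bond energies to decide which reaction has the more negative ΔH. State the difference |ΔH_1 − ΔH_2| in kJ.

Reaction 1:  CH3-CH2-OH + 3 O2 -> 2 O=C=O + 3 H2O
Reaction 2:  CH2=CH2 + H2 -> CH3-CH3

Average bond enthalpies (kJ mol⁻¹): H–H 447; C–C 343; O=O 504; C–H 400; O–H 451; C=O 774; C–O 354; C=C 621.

Reaction 1, by 1067 kJ

Reaction 1:
  Bonds broken (reactants):
    C–C: 1 × 343 = 343
    C–H: 5 × 400 = 2000
    C–O: 1 × 354 = 354
    O–H: 1 × 451 = 451
    O=O: 3 × 504 = 1512
    Σ(broken) = 4660 kJ
  Bonds formed (products):
    C=O: 4 × 774 = 3096
    O–H: 6 × 451 = 2706
    Σ(formed) = 5802 kJ
  ΔH_1 = 4660 − 5802 = −1142 kJ
Reaction 2:
  Bonds broken (reactants):
    C–H: 4 × 400 = 1600
    C=C: 1 × 621 = 621
    H–H: 1 × 447 = 447
    Σ(broken) = 2668 kJ
  Bonds formed (products):
    C–C: 1 × 343 = 343
    C–H: 6 × 400 = 2400
    Σ(formed) = 2743 kJ
  ΔH_2 = 2668 − 2743 = −75 kJ
ΔH_1 − ΔH_2 = −1067 kJ, so reaction 1 has the more negative ΔH; |ΔH_1 − ΔH_2| = 1067 kJ.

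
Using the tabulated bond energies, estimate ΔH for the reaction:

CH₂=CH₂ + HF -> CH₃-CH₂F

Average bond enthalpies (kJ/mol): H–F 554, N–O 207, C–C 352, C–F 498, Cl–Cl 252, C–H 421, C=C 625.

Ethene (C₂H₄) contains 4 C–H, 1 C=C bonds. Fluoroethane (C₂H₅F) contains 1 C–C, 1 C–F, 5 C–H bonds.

ΔH ≈ −92 kJ

Bonds broken (reactants):
  C–H: 4 × 421 = 1684
  C=C: 1 × 625 = 625
  H–F: 1 × 554 = 554
  Σ(broken) = 2863 kJ
Bonds formed (products):
  C–C: 1 × 352 = 352
  C–F: 1 × 498 = 498
  C–H: 5 × 421 = 2105
  Σ(formed) = 2955 kJ
ΔH = Σ(broken) − Σ(formed) = 2863 − 2955 = −92 kJ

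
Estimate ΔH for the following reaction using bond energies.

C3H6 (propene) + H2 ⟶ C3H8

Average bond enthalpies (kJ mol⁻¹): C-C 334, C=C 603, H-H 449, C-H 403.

ΔH ≈ −88 kJ

Bonds broken (reactants):
  C-C: 1 × 334 = 334
  C-H: 6 × 403 = 2418
  C=C: 1 × 603 = 603
  H-H: 1 × 449 = 449
  Σ(broken) = 3804 kJ
Bonds formed (products):
  C-C: 2 × 334 = 668
  C-H: 8 × 403 = 3224
  Σ(formed) = 3892 kJ
ΔH = Σ(broken) − Σ(formed) = 3804 − 3892 = −88 kJ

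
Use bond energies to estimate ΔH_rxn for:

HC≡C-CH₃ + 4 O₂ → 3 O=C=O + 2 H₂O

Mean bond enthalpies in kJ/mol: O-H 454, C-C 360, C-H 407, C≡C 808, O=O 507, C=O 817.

Bonds broken (reactants):
  C≡C: 1 × 808 = 808
  C-C: 1 × 360 = 360
  C-H: 4 × 407 = 1628
  O=O: 4 × 507 = 2028
  Σ(broken) = 4824 kJ
Bonds formed (products):
  C=O: 6 × 817 = 4902
  O-H: 4 × 454 = 1816
  Σ(formed) = 6718 kJ
ΔH = Σ(broken) − Σ(formed) = 4824 − 6718 = −1894 kJ

ΔH ≈ −1894 kJ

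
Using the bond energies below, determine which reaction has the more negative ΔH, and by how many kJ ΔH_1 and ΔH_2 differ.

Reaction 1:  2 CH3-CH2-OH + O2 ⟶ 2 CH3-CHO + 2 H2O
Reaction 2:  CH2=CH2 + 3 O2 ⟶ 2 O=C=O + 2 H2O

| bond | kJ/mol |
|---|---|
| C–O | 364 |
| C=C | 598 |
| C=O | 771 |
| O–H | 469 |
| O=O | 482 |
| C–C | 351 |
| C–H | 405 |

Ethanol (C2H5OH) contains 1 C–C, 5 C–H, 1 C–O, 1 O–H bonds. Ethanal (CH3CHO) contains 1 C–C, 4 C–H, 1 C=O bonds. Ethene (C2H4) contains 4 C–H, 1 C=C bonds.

Reaction 2, by 836 kJ

Reaction 1:
  Bonds broken (reactants):
    C–C: 2 × 351 = 702
    C–H: 10 × 405 = 4050
    C–O: 2 × 364 = 728
    O–H: 2 × 469 = 938
    O=O: 1 × 482 = 482
    Σ(broken) = 6900 kJ
  Bonds formed (products):
    C–C: 2 × 351 = 702
    C–H: 8 × 405 = 3240
    C=O: 2 × 771 = 1542
    O–H: 4 × 469 = 1876
    Σ(formed) = 7360 kJ
  ΔH_1 = 6900 − 7360 = −460 kJ
Reaction 2:
  Bonds broken (reactants):
    C–H: 4 × 405 = 1620
    C=C: 1 × 598 = 598
    O=O: 3 × 482 = 1446
    Σ(broken) = 3664 kJ
  Bonds formed (products):
    C=O: 4 × 771 = 3084
    O–H: 4 × 469 = 1876
    Σ(formed) = 4960 kJ
  ΔH_2 = 3664 − 4960 = −1296 kJ
ΔH_1 − ΔH_2 = +836 kJ, so reaction 2 has the more negative ΔH; |ΔH_1 − ΔH_2| = 836 kJ.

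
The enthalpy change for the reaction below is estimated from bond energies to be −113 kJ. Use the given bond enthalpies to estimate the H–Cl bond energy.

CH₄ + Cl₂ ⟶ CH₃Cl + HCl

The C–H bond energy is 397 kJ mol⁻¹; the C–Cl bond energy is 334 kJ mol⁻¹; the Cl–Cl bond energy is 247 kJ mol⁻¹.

D(H–Cl) ≈ 423 kJ/mol

Let D be the H–Cl bond energy.
Σ(broken) = 4×397 + 1×247 = 1835
Σ(formed) = 1×334 + 3×397 + 1×D = 1525 + D
ΔH = Σ(broken) − Σ(formed) = (1835) − (1525 + D) = +310 − D
Setting this equal to −113 kJ gives D = 423 kJ/mol.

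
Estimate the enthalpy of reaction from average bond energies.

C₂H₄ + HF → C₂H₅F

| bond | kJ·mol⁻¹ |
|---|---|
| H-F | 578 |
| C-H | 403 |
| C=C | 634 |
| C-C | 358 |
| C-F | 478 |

ΔH ≈ −27 kJ

Bonds broken (reactants):
  C-H: 4 × 403 = 1612
  C=C: 1 × 634 = 634
  H-F: 1 × 578 = 578
  Σ(broken) = 2824 kJ
Bonds formed (products):
  C-C: 1 × 358 = 358
  C-F: 1 × 478 = 478
  C-H: 5 × 403 = 2015
  Σ(formed) = 2851 kJ
ΔH = Σ(broken) − Σ(formed) = 2824 − 2851 = −27 kJ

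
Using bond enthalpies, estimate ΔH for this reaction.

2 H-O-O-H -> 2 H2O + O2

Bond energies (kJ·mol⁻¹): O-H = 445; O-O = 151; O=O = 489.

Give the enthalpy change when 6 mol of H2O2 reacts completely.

ΔH = −561 kJ

Bonds broken (reactants):
  O-H: 4 × 445 = 1780
  O-O: 2 × 151 = 302
  Σ(broken) = 2082 kJ
Bonds formed (products):
  O-H: 4 × 445 = 1780
  O=O: 1 × 489 = 489
  Σ(formed) = 2269 kJ
ΔH = Σ(broken) − Σ(formed) = 2082 − 2269 = −187 kJ
For 3× the reaction as written: 3 × (−187) = −561 kJ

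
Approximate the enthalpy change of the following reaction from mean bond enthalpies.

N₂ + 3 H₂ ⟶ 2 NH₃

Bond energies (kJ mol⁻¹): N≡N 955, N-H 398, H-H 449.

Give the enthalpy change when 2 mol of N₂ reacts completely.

ΔH = −172 kJ

Bonds broken (reactants):
  H-H: 3 × 449 = 1347
  N≡N: 1 × 955 = 955
  Σ(broken) = 2302 kJ
Bonds formed (products):
  N-H: 6 × 398 = 2388
  Σ(formed) = 2388 kJ
ΔH = Σ(broken) − Σ(formed) = 2302 − 2388 = −86 kJ
For 2× the reaction as written: 2 × (−86) = −172 kJ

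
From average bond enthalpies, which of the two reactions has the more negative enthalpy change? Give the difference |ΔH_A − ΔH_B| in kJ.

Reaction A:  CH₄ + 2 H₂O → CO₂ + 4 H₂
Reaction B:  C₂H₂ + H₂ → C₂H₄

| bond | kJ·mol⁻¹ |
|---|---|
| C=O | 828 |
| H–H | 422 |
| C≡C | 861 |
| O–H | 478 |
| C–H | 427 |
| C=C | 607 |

Reaction A:
  Bonds broken (reactants):
    C–H: 4 × 427 = 1708
    O–H: 4 × 478 = 1912
    Σ(broken) = 3620 kJ
  Bonds formed (products):
    C=O: 2 × 828 = 1656
    H–H: 4 × 422 = 1688
    Σ(formed) = 3344 kJ
  ΔH_A = 3620 − 3344 = +276 kJ
Reaction B:
  Bonds broken (reactants):
    C≡C: 1 × 861 = 861
    C–H: 2 × 427 = 854
    H–H: 1 × 422 = 422
    Σ(broken) = 2137 kJ
  Bonds formed (products):
    C–H: 4 × 427 = 1708
    C=C: 1 × 607 = 607
    Σ(formed) = 2315 kJ
  ΔH_B = 2137 − 2315 = −178 kJ
ΔH_A − ΔH_B = +454 kJ, so reaction B has the more negative ΔH; |ΔH_A − ΔH_B| = 454 kJ.

Reaction B, by 454 kJ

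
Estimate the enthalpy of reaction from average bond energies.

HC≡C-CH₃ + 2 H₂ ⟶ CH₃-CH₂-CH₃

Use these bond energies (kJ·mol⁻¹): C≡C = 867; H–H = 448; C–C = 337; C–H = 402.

Bonds broken (reactants):
  C≡C: 1 × 867 = 867
  C–C: 1 × 337 = 337
  C–H: 4 × 402 = 1608
  H–H: 2 × 448 = 896
  Σ(broken) = 3708 kJ
Bonds formed (products):
  C–C: 2 × 337 = 674
  C–H: 8 × 402 = 3216
  Σ(formed) = 3890 kJ
ΔH = Σ(broken) − Σ(formed) = 3708 − 3890 = −182 kJ

ΔH ≈ −182 kJ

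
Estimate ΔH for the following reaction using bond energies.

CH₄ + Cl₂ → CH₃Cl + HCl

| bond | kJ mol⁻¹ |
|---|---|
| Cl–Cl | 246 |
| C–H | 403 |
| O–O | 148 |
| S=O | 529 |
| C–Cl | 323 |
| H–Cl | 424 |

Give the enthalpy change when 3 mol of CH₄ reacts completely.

Bonds broken (reactants):
  C–H: 4 × 403 = 1612
  Cl–Cl: 1 × 246 = 246
  Σ(broken) = 1858 kJ
Bonds formed (products):
  C–Cl: 1 × 323 = 323
  C–H: 3 × 403 = 1209
  H–Cl: 1 × 424 = 424
  Σ(formed) = 1956 kJ
ΔH = Σ(broken) − Σ(formed) = 1858 − 1956 = −98 kJ
For 3× the reaction as written: 3 × (−98) = −294 kJ

ΔH = −294 kJ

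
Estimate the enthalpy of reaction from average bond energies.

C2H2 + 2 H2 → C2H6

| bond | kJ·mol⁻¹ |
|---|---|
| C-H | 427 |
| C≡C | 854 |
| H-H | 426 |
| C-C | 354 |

ΔH ≈ −356 kJ

Bonds broken (reactants):
  C≡C: 1 × 854 = 854
  C-H: 2 × 427 = 854
  H-H: 2 × 426 = 852
  Σ(broken) = 2560 kJ
Bonds formed (products):
  C-C: 1 × 354 = 354
  C-H: 6 × 427 = 2562
  Σ(formed) = 2916 kJ
ΔH = Σ(broken) − Σ(formed) = 2560 − 2916 = −356 kJ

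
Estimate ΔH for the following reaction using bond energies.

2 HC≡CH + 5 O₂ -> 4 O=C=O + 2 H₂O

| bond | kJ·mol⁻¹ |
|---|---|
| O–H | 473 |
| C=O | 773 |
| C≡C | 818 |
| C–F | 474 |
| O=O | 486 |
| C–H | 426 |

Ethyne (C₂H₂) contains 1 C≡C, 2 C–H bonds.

ΔH ≈ −2306 kJ

Bonds broken (reactants):
  C≡C: 2 × 818 = 1636
  C–H: 4 × 426 = 1704
  O=O: 5 × 486 = 2430
  Σ(broken) = 5770 kJ
Bonds formed (products):
  C=O: 8 × 773 = 6184
  O–H: 4 × 473 = 1892
  Σ(formed) = 8076 kJ
ΔH = Σ(broken) − Σ(formed) = 5770 − 8076 = −2306 kJ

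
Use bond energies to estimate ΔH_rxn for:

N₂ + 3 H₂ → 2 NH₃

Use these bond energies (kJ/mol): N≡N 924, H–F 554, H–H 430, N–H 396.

ΔH ≈ −162 kJ

Bonds broken (reactants):
  H–H: 3 × 430 = 1290
  N≡N: 1 × 924 = 924
  Σ(broken) = 2214 kJ
Bonds formed (products):
  N–H: 6 × 396 = 2376
  Σ(formed) = 2376 kJ
ΔH = Σ(broken) − Σ(formed) = 2214 − 2376 = −162 kJ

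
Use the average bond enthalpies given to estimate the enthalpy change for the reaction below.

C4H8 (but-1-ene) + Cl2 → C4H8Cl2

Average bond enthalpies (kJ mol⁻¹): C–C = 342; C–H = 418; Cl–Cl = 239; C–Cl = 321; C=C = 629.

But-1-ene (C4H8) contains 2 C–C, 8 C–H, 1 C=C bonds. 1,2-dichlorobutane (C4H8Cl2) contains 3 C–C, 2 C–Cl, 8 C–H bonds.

ΔH ≈ −116 kJ

Bonds broken (reactants):
  C–C: 2 × 342 = 684
  C–H: 8 × 418 = 3344
  C=C: 1 × 629 = 629
  Cl–Cl: 1 × 239 = 239
  Σ(broken) = 4896 kJ
Bonds formed (products):
  C–C: 3 × 342 = 1026
  C–Cl: 2 × 321 = 642
  C–H: 8 × 418 = 3344
  Σ(formed) = 5012 kJ
ΔH = Σ(broken) − Σ(formed) = 4896 − 5012 = −116 kJ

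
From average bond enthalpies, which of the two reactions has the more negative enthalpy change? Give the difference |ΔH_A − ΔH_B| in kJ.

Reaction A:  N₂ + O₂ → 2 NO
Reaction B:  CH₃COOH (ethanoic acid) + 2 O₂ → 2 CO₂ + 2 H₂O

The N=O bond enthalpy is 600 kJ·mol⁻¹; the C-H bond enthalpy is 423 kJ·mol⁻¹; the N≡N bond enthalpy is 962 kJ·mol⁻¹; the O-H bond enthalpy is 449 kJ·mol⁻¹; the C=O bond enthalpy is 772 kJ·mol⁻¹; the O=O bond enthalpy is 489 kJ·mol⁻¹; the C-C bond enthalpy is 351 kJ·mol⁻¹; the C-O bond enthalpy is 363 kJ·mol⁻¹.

Reaction A:
  Bonds broken (reactants):
    N≡N: 1 × 962 = 962
    O=O: 1 × 489 = 489
    Σ(broken) = 1451 kJ
  Bonds formed (products):
    N=O: 2 × 600 = 1200
    Σ(formed) = 1200 kJ
  ΔH_A = 1451 − 1200 = +251 kJ
Reaction B:
  Bonds broken (reactants):
    C-C: 1 × 351 = 351
    C-H: 3 × 423 = 1269
    C-O: 1 × 363 = 363
    C=O: 1 × 772 = 772
    O-H: 1 × 449 = 449
    O=O: 2 × 489 = 978
    Σ(broken) = 4182 kJ
  Bonds formed (products):
    C=O: 4 × 772 = 3088
    O-H: 4 × 449 = 1796
    Σ(formed) = 4884 kJ
  ΔH_B = 4182 − 4884 = −702 kJ
ΔH_A − ΔH_B = +953 kJ, so reaction B has the more negative ΔH; |ΔH_A − ΔH_B| = 953 kJ.

Reaction B, by 953 kJ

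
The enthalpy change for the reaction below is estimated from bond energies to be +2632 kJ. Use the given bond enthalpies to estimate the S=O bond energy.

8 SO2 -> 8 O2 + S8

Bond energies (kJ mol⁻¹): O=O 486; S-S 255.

Let D be the S=O bond energy.
Σ(broken) = 16×D = 16D
Σ(formed) = 8×486 + 8×255 = 5928
ΔH = Σ(broken) − Σ(formed) = (16D) − (5928) = −5928 + 16D
Setting this equal to +2632 kJ gives 16D = 8560, so D = 535 kJ/mol.

D(S=O) ≈ 535 kJ/mol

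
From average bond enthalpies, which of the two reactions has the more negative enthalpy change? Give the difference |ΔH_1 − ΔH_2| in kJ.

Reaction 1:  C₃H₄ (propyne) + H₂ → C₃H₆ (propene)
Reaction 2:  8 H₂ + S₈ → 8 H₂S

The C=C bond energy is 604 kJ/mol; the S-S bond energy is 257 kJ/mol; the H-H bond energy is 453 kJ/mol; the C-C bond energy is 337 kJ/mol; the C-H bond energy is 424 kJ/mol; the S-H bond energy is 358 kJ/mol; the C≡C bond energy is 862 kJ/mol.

Reaction 1, by 89 kJ

Reaction 1:
  Bonds broken (reactants):
    C≡C: 1 × 862 = 862
    C-C: 1 × 337 = 337
    C-H: 4 × 424 = 1696
    H-H: 1 × 453 = 453
    Σ(broken) = 3348 kJ
  Bonds formed (products):
    C-C: 1 × 337 = 337
    C-H: 6 × 424 = 2544
    C=C: 1 × 604 = 604
    Σ(formed) = 3485 kJ
  ΔH_1 = 3348 − 3485 = −137 kJ
Reaction 2:
  Bonds broken (reactants):
    H-H: 8 × 453 = 3624
    S-S: 8 × 257 = 2056
    Σ(broken) = 5680 kJ
  Bonds formed (products):
    S-H: 16 × 358 = 5728
    Σ(formed) = 5728 kJ
  ΔH_2 = 5680 − 5728 = −48 kJ
ΔH_1 − ΔH_2 = −89 kJ, so reaction 1 has the more negative ΔH; |ΔH_1 − ΔH_2| = 89 kJ.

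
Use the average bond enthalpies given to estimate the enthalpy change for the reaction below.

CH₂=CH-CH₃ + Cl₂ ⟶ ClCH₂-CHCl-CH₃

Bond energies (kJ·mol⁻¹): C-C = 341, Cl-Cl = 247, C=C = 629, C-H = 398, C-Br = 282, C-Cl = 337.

Bonds broken (reactants):
  C-C: 1 × 341 = 341
  C-H: 6 × 398 = 2388
  C=C: 1 × 629 = 629
  Cl-Cl: 1 × 247 = 247
  Σ(broken) = 3605 kJ
Bonds formed (products):
  C-C: 2 × 341 = 682
  C-Cl: 2 × 337 = 674
  C-H: 6 × 398 = 2388
  Σ(formed) = 3744 kJ
ΔH = Σ(broken) − Σ(formed) = 3605 − 3744 = −139 kJ

ΔH ≈ −139 kJ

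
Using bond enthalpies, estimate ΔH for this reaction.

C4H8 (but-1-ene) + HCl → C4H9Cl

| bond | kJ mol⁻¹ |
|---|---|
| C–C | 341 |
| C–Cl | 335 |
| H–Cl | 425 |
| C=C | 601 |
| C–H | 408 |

ΔH ≈ −58 kJ

Bonds broken (reactants):
  C–C: 2 × 341 = 682
  C–H: 8 × 408 = 3264
  C=C: 1 × 601 = 601
  H–Cl: 1 × 425 = 425
  Σ(broken) = 4972 kJ
Bonds formed (products):
  C–C: 3 × 341 = 1023
  C–Cl: 1 × 335 = 335
  C–H: 9 × 408 = 3672
  Σ(formed) = 5030 kJ
ΔH = Σ(broken) − Σ(formed) = 4972 − 5030 = −58 kJ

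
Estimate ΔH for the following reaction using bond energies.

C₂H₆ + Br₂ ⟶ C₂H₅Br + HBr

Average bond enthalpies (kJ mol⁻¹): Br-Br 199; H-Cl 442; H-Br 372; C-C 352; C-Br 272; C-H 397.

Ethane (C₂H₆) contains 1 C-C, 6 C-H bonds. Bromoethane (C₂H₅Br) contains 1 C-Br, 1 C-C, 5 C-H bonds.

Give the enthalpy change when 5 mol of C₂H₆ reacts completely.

ΔH = −240 kJ

Bonds broken (reactants):
  Br-Br: 1 × 199 = 199
  C-C: 1 × 352 = 352
  C-H: 6 × 397 = 2382
  Σ(broken) = 2933 kJ
Bonds formed (products):
  C-Br: 1 × 272 = 272
  C-C: 1 × 352 = 352
  C-H: 5 × 397 = 1985
  H-Br: 1 × 372 = 372
  Σ(formed) = 2981 kJ
ΔH = Σ(broken) − Σ(formed) = 2933 − 2981 = −48 kJ
For 5× the reaction as written: 5 × (−48) = −240 kJ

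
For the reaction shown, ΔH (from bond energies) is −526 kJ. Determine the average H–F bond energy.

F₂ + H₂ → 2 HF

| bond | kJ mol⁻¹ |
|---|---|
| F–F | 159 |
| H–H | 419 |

D(H–F) ≈ 552 kJ/mol

Let D be the H–F bond energy.
Σ(broken) = 1×159 + 1×419 = 578
Σ(formed) = 2×D = 2D
ΔH = Σ(broken) − Σ(formed) = (578) − (2D) = +578 − 2D
Setting this equal to −526 kJ gives 2D = 1104, so D = 552 kJ/mol.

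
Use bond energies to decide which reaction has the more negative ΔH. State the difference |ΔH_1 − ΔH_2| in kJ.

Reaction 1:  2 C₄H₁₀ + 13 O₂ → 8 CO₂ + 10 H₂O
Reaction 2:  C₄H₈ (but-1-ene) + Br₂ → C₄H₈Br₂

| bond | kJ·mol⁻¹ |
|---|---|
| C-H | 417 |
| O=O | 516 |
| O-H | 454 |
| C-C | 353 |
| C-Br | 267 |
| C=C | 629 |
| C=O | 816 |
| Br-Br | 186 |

Reaction 1:
  Bonds broken (reactants):
    C-C: 6 × 353 = 2118
    C-H: 20 × 417 = 8340
    O=O: 13 × 516 = 6708
    Σ(broken) = 17166 kJ
  Bonds formed (products):
    C=O: 16 × 816 = 13056
    O-H: 20 × 454 = 9080
    Σ(formed) = 22136 kJ
  ΔH_1 = 17166 − 22136 = −4970 kJ
Reaction 2:
  Bonds broken (reactants):
    Br-Br: 1 × 186 = 186
    C-C: 2 × 353 = 706
    C-H: 8 × 417 = 3336
    C=C: 1 × 629 = 629
    Σ(broken) = 4857 kJ
  Bonds formed (products):
    C-Br: 2 × 267 = 534
    C-C: 3 × 353 = 1059
    C-H: 8 × 417 = 3336
    Σ(formed) = 4929 kJ
  ΔH_2 = 4857 − 4929 = −72 kJ
ΔH_1 − ΔH_2 = −4898 kJ, so reaction 1 has the more negative ΔH; |ΔH_1 − ΔH_2| = 4898 kJ.

Reaction 1, by 4898 kJ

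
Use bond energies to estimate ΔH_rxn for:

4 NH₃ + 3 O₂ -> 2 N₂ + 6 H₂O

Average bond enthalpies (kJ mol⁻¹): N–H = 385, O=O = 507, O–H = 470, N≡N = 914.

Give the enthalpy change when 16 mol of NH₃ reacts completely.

Bonds broken (reactants):
  N–H: 12 × 385 = 4620
  O=O: 3 × 507 = 1521
  Σ(broken) = 6141 kJ
Bonds formed (products):
  N≡N: 2 × 914 = 1828
  O–H: 12 × 470 = 5640
  Σ(formed) = 7468 kJ
ΔH = Σ(broken) − Σ(formed) = 6141 − 7468 = −1327 kJ
For 4× the reaction as written: 4 × (−1327) = −5308 kJ

ΔH = −5308 kJ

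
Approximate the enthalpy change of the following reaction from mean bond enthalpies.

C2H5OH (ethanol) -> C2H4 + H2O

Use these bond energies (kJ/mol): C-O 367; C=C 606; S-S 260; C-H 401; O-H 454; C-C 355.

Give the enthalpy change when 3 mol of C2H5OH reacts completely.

Bonds broken (reactants):
  C-C: 1 × 355 = 355
  C-H: 5 × 401 = 2005
  C-O: 1 × 367 = 367
  O-H: 1 × 454 = 454
  Σ(broken) = 3181 kJ
Bonds formed (products):
  C-H: 4 × 401 = 1604
  C=C: 1 × 606 = 606
  O-H: 2 × 454 = 908
  Σ(formed) = 3118 kJ
ΔH = Σ(broken) − Σ(formed) = 3181 − 3118 = +63 kJ
For 3× the reaction as written: 3 × (+63) = +189 kJ

ΔH = +189 kJ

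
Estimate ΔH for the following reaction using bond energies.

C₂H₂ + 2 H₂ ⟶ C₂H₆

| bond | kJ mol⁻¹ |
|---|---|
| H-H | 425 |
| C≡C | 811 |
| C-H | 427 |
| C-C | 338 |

ΔH ≈ −385 kJ

Bonds broken (reactants):
  C≡C: 1 × 811 = 811
  C-H: 2 × 427 = 854
  H-H: 2 × 425 = 850
  Σ(broken) = 2515 kJ
Bonds formed (products):
  C-C: 1 × 338 = 338
  C-H: 6 × 427 = 2562
  Σ(formed) = 2900 kJ
ΔH = Σ(broken) − Σ(formed) = 2515 − 2900 = −385 kJ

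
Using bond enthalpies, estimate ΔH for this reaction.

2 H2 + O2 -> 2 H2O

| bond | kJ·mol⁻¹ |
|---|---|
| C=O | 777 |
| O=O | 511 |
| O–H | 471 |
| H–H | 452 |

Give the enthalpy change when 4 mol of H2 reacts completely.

Bonds broken (reactants):
  H–H: 2 × 452 = 904
  O=O: 1 × 511 = 511
  Σ(broken) = 1415 kJ
Bonds formed (products):
  O–H: 4 × 471 = 1884
  Σ(formed) = 1884 kJ
ΔH = Σ(broken) − Σ(formed) = 1415 − 1884 = −469 kJ
For 2× the reaction as written: 2 × (−469) = −938 kJ

ΔH = −938 kJ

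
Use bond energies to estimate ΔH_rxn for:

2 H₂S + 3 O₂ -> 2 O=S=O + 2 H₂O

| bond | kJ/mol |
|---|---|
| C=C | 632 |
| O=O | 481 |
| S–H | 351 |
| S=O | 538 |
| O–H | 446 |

ΔH ≈ −1089 kJ

Bonds broken (reactants):
  O=O: 3 × 481 = 1443
  S–H: 4 × 351 = 1404
  Σ(broken) = 2847 kJ
Bonds formed (products):
  O–H: 4 × 446 = 1784
  S=O: 4 × 538 = 2152
  Σ(formed) = 3936 kJ
ΔH = Σ(broken) − Σ(formed) = 2847 − 3936 = −1089 kJ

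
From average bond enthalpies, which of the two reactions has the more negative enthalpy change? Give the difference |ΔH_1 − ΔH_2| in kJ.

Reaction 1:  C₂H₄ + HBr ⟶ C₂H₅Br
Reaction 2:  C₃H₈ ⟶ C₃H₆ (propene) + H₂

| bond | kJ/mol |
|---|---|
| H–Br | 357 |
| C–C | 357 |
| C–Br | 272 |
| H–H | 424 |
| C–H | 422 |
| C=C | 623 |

Reaction 1, by 225 kJ

Reaction 1:
  Bonds broken (reactants):
    C–H: 4 × 422 = 1688
    C=C: 1 × 623 = 623
    H–Br: 1 × 357 = 357
    Σ(broken) = 2668 kJ
  Bonds formed (products):
    C–Br: 1 × 272 = 272
    C–C: 1 × 357 = 357
    C–H: 5 × 422 = 2110
    Σ(formed) = 2739 kJ
  ΔH_1 = 2668 − 2739 = −71 kJ
Reaction 2:
  Bonds broken (reactants):
    C–C: 2 × 357 = 714
    C–H: 8 × 422 = 3376
    Σ(broken) = 4090 kJ
  Bonds formed (products):
    C–C: 1 × 357 = 357
    C–H: 6 × 422 = 2532
    C=C: 1 × 623 = 623
    H–H: 1 × 424 = 424
    Σ(formed) = 3936 kJ
  ΔH_2 = 4090 − 3936 = +154 kJ
ΔH_1 − ΔH_2 = −225 kJ, so reaction 1 has the more negative ΔH; |ΔH_1 − ΔH_2| = 225 kJ.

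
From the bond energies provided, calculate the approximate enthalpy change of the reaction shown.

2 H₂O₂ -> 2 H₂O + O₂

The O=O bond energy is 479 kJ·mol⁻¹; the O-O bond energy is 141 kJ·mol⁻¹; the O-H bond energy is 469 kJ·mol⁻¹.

Bonds broken (reactants):
  O-H: 4 × 469 = 1876
  O-O: 2 × 141 = 282
  Σ(broken) = 2158 kJ
Bonds formed (products):
  O-H: 4 × 469 = 1876
  O=O: 1 × 479 = 479
  Σ(formed) = 2355 kJ
ΔH = Σ(broken) − Σ(formed) = 2158 − 2355 = −197 kJ

ΔH ≈ −197 kJ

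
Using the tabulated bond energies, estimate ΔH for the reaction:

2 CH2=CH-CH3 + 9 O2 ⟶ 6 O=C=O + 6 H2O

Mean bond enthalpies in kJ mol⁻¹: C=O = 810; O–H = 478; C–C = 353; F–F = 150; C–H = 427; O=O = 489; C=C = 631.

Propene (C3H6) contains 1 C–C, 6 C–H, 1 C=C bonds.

Bonds broken (reactants):
  C–C: 2 × 353 = 706
  C–H: 12 × 427 = 5124
  C=C: 2 × 631 = 1262
  O=O: 9 × 489 = 4401
  Σ(broken) = 11493 kJ
Bonds formed (products):
  C=O: 12 × 810 = 9720
  O–H: 12 × 478 = 5736
  Σ(formed) = 15456 kJ
ΔH = Σ(broken) − Σ(formed) = 11493 − 15456 = −3963 kJ

ΔH ≈ −3963 kJ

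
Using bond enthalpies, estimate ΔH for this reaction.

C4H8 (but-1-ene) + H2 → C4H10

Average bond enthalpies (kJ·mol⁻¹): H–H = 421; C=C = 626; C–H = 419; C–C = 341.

ΔH ≈ −132 kJ

Bonds broken (reactants):
  C–C: 2 × 341 = 682
  C–H: 8 × 419 = 3352
  C=C: 1 × 626 = 626
  H–H: 1 × 421 = 421
  Σ(broken) = 5081 kJ
Bonds formed (products):
  C–C: 3 × 341 = 1023
  C–H: 10 × 419 = 4190
  Σ(formed) = 5213 kJ
ΔH = Σ(broken) − Σ(formed) = 5081 − 5213 = −132 kJ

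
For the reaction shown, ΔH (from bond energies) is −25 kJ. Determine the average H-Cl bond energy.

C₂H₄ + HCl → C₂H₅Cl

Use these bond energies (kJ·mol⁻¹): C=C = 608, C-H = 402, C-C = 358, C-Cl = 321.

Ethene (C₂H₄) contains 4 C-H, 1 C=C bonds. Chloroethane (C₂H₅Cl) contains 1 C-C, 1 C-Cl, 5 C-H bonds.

D(H-Cl) ≈ 448 kJ/mol

Let D be the H-Cl bond energy.
Σ(broken) = 4×402 + 1×608 + 1×D = 2216 + D
Σ(formed) = 1×358 + 1×321 + 5×402 = 2689
ΔH = Σ(broken) − Σ(formed) = (2216 + D) − (2689) = −473 + D
Setting this equal to −25 kJ gives D = 448 kJ/mol.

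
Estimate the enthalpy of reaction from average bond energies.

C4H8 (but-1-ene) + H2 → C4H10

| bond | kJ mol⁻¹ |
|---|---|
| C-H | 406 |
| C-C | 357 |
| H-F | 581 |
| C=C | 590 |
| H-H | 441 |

Bonds broken (reactants):
  C-C: 2 × 357 = 714
  C-H: 8 × 406 = 3248
  C=C: 1 × 590 = 590
  H-H: 1 × 441 = 441
  Σ(broken) = 4993 kJ
Bonds formed (products):
  C-C: 3 × 357 = 1071
  C-H: 10 × 406 = 4060
  Σ(formed) = 5131 kJ
ΔH = Σ(broken) − Σ(formed) = 4993 − 5131 = −138 kJ

ΔH ≈ −138 kJ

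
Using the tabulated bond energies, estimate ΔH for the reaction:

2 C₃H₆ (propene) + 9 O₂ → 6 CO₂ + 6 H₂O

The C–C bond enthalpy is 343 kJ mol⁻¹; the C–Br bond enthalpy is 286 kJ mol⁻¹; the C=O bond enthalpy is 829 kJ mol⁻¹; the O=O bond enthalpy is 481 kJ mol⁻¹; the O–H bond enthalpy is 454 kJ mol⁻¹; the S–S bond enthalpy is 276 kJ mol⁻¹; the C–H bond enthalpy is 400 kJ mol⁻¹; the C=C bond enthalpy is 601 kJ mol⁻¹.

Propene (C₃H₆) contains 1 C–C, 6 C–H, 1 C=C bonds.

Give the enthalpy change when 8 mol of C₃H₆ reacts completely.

ΔH = −17516 kJ

Bonds broken (reactants):
  C–C: 2 × 343 = 686
  C–H: 12 × 400 = 4800
  C=C: 2 × 601 = 1202
  O=O: 9 × 481 = 4329
  Σ(broken) = 11017 kJ
Bonds formed (products):
  C=O: 12 × 829 = 9948
  O–H: 12 × 454 = 5448
  Σ(formed) = 15396 kJ
ΔH = Σ(broken) − Σ(formed) = 11017 − 15396 = −4379 kJ
For 4× the reaction as written: 4 × (−4379) = −17516 kJ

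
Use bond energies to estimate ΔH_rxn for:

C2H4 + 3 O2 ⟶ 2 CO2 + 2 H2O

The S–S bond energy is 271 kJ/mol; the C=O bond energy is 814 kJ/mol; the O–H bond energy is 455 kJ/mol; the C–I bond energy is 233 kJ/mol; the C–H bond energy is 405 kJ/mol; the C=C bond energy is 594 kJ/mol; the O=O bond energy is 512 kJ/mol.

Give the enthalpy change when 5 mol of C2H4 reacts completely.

Bonds broken (reactants):
  C–H: 4 × 405 = 1620
  C=C: 1 × 594 = 594
  O=O: 3 × 512 = 1536
  Σ(broken) = 3750 kJ
Bonds formed (products):
  C=O: 4 × 814 = 3256
  O–H: 4 × 455 = 1820
  Σ(formed) = 5076 kJ
ΔH = Σ(broken) − Σ(formed) = 3750 − 5076 = −1326 kJ
For 5× the reaction as written: 5 × (−1326) = −6630 kJ

ΔH = −6630 kJ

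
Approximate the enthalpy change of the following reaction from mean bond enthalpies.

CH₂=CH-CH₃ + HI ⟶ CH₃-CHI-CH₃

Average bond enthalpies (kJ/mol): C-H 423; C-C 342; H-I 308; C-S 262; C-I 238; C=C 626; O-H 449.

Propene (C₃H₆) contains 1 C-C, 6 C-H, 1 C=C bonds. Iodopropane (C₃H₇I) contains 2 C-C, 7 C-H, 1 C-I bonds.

Bonds broken (reactants):
  C-C: 1 × 342 = 342
  C-H: 6 × 423 = 2538
  C=C: 1 × 626 = 626
  H-I: 1 × 308 = 308
  Σ(broken) = 3814 kJ
Bonds formed (products):
  C-C: 2 × 342 = 684
  C-H: 7 × 423 = 2961
  C-I: 1 × 238 = 238
  Σ(formed) = 3883 kJ
ΔH = Σ(broken) − Σ(formed) = 3814 − 3883 = −69 kJ

ΔH ≈ −69 kJ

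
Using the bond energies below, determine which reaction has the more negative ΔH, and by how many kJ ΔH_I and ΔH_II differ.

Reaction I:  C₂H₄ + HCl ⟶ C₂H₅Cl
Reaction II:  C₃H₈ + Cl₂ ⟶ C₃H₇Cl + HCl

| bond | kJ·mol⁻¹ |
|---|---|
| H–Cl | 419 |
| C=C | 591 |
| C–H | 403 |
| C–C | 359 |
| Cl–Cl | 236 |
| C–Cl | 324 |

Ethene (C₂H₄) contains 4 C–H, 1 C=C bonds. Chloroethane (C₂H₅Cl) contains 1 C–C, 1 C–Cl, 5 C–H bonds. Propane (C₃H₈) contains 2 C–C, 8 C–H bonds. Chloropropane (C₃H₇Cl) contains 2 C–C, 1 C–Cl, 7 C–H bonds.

Reaction II, by 28 kJ

Reaction I:
  Bonds broken (reactants):
    C–H: 4 × 403 = 1612
    C=C: 1 × 591 = 591
    H–Cl: 1 × 419 = 419
    Σ(broken) = 2622 kJ
  Bonds formed (products):
    C–C: 1 × 359 = 359
    C–Cl: 1 × 324 = 324
    C–H: 5 × 403 = 2015
    Σ(formed) = 2698 kJ
  ΔH_I = 2622 − 2698 = −76 kJ
Reaction II:
  Bonds broken (reactants):
    C–C: 2 × 359 = 718
    C–H: 8 × 403 = 3224
    Cl–Cl: 1 × 236 = 236
    Σ(broken) = 4178 kJ
  Bonds formed (products):
    C–C: 2 × 359 = 718
    C–Cl: 1 × 324 = 324
    C–H: 7 × 403 = 2821
    H–Cl: 1 × 419 = 419
    Σ(formed) = 4282 kJ
  ΔH_II = 4178 − 4282 = −104 kJ
ΔH_I − ΔH_II = +28 kJ, so reaction II has the more negative ΔH; |ΔH_I − ΔH_II| = 28 kJ.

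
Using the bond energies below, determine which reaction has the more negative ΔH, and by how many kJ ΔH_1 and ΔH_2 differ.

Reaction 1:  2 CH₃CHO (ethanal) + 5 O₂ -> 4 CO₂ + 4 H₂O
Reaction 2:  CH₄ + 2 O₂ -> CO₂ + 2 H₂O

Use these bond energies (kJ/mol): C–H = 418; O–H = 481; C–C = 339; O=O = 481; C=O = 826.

Reaction 1, by 1435 kJ

Reaction 1:
  Bonds broken (reactants):
    C–C: 2 × 339 = 678
    C–H: 8 × 418 = 3344
    C=O: 2 × 826 = 1652
    O=O: 5 × 481 = 2405
    Σ(broken) = 8079 kJ
  Bonds formed (products):
    C=O: 8 × 826 = 6608
    O–H: 8 × 481 = 3848
    Σ(formed) = 10456 kJ
  ΔH_1 = 8079 − 10456 = −2377 kJ
Reaction 2:
  Bonds broken (reactants):
    C–H: 4 × 418 = 1672
    O=O: 2 × 481 = 962
    Σ(broken) = 2634 kJ
  Bonds formed (products):
    C=O: 2 × 826 = 1652
    O–H: 4 × 481 = 1924
    Σ(formed) = 3576 kJ
  ΔH_2 = 2634 − 3576 = −942 kJ
ΔH_1 − ΔH_2 = −1435 kJ, so reaction 1 has the more negative ΔH; |ΔH_1 − ΔH_2| = 1435 kJ.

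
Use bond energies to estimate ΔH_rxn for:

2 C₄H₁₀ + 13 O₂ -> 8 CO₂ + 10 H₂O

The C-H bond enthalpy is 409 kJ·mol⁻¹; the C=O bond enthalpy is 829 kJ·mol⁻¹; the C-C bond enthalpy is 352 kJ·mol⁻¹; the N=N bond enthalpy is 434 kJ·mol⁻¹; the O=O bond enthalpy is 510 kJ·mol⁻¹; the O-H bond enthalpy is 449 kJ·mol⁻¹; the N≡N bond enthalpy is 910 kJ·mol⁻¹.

ΔH ≈ −5322 kJ

Bonds broken (reactants):
  C-C: 6 × 352 = 2112
  C-H: 20 × 409 = 8180
  O=O: 13 × 510 = 6630
  Σ(broken) = 16922 kJ
Bonds formed (products):
  C=O: 16 × 829 = 13264
  O-H: 20 × 449 = 8980
  Σ(formed) = 22244 kJ
ΔH = Σ(broken) − Σ(formed) = 16922 − 22244 = −5322 kJ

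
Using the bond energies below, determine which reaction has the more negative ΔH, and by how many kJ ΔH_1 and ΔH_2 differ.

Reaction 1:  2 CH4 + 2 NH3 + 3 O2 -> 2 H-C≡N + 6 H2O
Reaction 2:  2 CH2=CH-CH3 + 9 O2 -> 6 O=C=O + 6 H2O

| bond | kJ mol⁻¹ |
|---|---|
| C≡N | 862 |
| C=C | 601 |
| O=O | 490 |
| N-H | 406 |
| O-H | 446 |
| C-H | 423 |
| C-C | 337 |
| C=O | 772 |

Reaction 2, by 2622 kJ

Reaction 1:
  Bonds broken (reactants):
    C-H: 8 × 423 = 3384
    N-H: 6 × 406 = 2436
    O=O: 3 × 490 = 1470
    Σ(broken) = 7290 kJ
  Bonds formed (products):
    C≡N: 2 × 862 = 1724
    C-H: 2 × 423 = 846
    O-H: 12 × 446 = 5352
    Σ(formed) = 7922 kJ
  ΔH_1 = 7290 − 7922 = −632 kJ
Reaction 2:
  Bonds broken (reactants):
    C-C: 2 × 337 = 674
    C-H: 12 × 423 = 5076
    C=C: 2 × 601 = 1202
    O=O: 9 × 490 = 4410
    Σ(broken) = 11362 kJ
  Bonds formed (products):
    C=O: 12 × 772 = 9264
    O-H: 12 × 446 = 5352
    Σ(formed) = 14616 kJ
  ΔH_2 = 11362 − 14616 = −3254 kJ
ΔH_1 − ΔH_2 = +2622 kJ, so reaction 2 has the more negative ΔH; |ΔH_1 − ΔH_2| = 2622 kJ.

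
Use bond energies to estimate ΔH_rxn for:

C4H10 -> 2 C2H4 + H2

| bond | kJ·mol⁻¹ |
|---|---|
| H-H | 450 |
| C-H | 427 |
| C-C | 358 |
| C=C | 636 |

ΔH ≈ +206 kJ

Bonds broken (reactants):
  C-C: 3 × 358 = 1074
  C-H: 10 × 427 = 4270
  Σ(broken) = 5344 kJ
Bonds formed (products):
  C-H: 8 × 427 = 3416
  C=C: 2 × 636 = 1272
  H-H: 1 × 450 = 450
  Σ(formed) = 5138 kJ
ΔH = Σ(broken) − Σ(formed) = 5344 − 5138 = +206 kJ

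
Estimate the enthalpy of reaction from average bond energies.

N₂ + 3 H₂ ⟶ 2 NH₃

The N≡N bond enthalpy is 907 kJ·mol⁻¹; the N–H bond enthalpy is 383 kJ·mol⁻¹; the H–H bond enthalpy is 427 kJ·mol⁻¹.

Bonds broken (reactants):
  H–H: 3 × 427 = 1281
  N≡N: 1 × 907 = 907
  Σ(broken) = 2188 kJ
Bonds formed (products):
  N–H: 6 × 383 = 2298
  Σ(formed) = 2298 kJ
ΔH = Σ(broken) − Σ(formed) = 2188 − 2298 = −110 kJ

ΔH ≈ −110 kJ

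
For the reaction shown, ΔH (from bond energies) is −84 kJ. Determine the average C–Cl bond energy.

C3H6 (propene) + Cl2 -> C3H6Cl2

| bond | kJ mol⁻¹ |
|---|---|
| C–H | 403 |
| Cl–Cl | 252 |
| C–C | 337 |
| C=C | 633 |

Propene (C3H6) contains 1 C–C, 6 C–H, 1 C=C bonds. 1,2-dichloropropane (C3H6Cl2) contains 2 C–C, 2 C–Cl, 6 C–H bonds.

D(C–Cl) ≈ 316 kJ/mol

Let D be the C–Cl bond energy.
Σ(broken) = 1×337 + 6×403 + 1×633 + 1×252 = 3640
Σ(formed) = 2×337 + 2×D + 6×403 = 3092 + 2D
ΔH = Σ(broken) − Σ(formed) = (3640) − (3092 + 2D) = +548 − 2D
Setting this equal to −84 kJ gives 2D = 632, so D = 316 kJ/mol.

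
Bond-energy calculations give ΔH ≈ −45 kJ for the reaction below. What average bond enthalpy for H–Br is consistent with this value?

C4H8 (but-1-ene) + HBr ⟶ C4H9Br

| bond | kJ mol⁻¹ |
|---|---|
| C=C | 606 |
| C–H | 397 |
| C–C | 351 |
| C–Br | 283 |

D(H–Br) ≈ 380 kJ/mol

Let D be the H–Br bond energy.
Σ(broken) = 2×351 + 8×397 + 1×606 + 1×D = 4484 + D
Σ(formed) = 1×283 + 3×351 + 9×397 = 4909
ΔH = Σ(broken) − Σ(formed) = (4484 + D) − (4909) = −425 + D
Setting this equal to −45 kJ gives D = 380 kJ/mol.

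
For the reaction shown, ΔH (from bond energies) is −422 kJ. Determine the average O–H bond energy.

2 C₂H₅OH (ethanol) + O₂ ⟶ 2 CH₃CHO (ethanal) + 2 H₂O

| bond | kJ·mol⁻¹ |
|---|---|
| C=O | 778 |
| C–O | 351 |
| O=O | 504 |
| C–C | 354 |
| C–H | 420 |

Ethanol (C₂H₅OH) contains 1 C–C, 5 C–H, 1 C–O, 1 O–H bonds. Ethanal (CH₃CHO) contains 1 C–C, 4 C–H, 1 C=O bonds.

Let D be the O–H bond energy.
Σ(broken) = 2×354 + 10×420 + 2×351 + 2×D + 1×504 = 6114 + 2D
Σ(formed) = 2×354 + 8×420 + 2×778 + 4×D = 5624 + 4D
ΔH = Σ(broken) − Σ(formed) = (6114 + 2D) − (5624 + 4D) = +490 − 2D
Setting this equal to −422 kJ gives 2D = 912, so D = 456 kJ/mol.

D(O–H) ≈ 456 kJ/mol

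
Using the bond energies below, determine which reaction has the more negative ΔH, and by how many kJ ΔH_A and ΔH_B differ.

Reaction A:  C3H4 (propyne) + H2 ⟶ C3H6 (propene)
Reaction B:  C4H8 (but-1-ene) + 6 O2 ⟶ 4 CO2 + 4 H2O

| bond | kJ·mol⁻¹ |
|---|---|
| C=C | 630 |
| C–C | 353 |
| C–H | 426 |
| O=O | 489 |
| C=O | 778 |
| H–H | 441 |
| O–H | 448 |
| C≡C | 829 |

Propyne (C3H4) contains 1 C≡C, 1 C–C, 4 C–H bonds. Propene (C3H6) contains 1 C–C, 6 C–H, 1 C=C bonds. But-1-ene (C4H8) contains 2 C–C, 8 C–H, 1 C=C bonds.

Reaction A:
  Bonds broken (reactants):
    C≡C: 1 × 829 = 829
    C–C: 1 × 353 = 353
    C–H: 4 × 426 = 1704
    H–H: 1 × 441 = 441
    Σ(broken) = 3327 kJ
  Bonds formed (products):
    C–C: 1 × 353 = 353
    C–H: 6 × 426 = 2556
    C=C: 1 × 630 = 630
    Σ(formed) = 3539 kJ
  ΔH_A = 3327 − 3539 = −212 kJ
Reaction B:
  Bonds broken (reactants):
    C–C: 2 × 353 = 706
    C–H: 8 × 426 = 3408
    C=C: 1 × 630 = 630
    O=O: 6 × 489 = 2934
    Σ(broken) = 7678 kJ
  Bonds formed (products):
    C=O: 8 × 778 = 6224
    O–H: 8 × 448 = 3584
    Σ(formed) = 9808 kJ
  ΔH_B = 7678 − 9808 = −2130 kJ
ΔH_A − ΔH_B = +1918 kJ, so reaction B has the more negative ΔH; |ΔH_A − ΔH_B| = 1918 kJ.

Reaction B, by 1918 kJ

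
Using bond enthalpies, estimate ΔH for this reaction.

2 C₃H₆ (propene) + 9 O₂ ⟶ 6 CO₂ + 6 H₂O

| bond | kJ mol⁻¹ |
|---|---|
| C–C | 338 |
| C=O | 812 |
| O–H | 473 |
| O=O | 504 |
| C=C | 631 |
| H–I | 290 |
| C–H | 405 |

Bonds broken (reactants):
  C–C: 2 × 338 = 676
  C–H: 12 × 405 = 4860
  C=C: 2 × 631 = 1262
  O=O: 9 × 504 = 4536
  Σ(broken) = 11334 kJ
Bonds formed (products):
  C=O: 12 × 812 = 9744
  O–H: 12 × 473 = 5676
  Σ(formed) = 15420 kJ
ΔH = Σ(broken) − Σ(formed) = 11334 − 15420 = −4086 kJ

ΔH ≈ −4086 kJ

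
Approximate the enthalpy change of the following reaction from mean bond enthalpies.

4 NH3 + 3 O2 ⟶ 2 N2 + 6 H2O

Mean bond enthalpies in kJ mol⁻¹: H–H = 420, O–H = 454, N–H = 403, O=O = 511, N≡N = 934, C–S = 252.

Bonds broken (reactants):
  N–H: 12 × 403 = 4836
  O=O: 3 × 511 = 1533
  Σ(broken) = 6369 kJ
Bonds formed (products):
  N≡N: 2 × 934 = 1868
  O–H: 12 × 454 = 5448
  Σ(formed) = 7316 kJ
ΔH = Σ(broken) − Σ(formed) = 6369 − 7316 = −947 kJ

ΔH ≈ −947 kJ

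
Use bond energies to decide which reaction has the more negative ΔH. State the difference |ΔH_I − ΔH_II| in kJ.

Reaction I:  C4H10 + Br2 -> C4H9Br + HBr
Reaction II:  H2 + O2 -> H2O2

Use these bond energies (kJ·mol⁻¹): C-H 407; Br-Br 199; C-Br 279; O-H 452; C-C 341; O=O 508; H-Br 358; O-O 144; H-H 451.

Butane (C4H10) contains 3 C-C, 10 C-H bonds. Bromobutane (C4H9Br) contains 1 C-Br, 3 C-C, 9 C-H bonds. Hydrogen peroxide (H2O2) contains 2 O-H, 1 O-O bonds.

Reaction I:
  Bonds broken (reactants):
    Br-Br: 1 × 199 = 199
    C-C: 3 × 341 = 1023
    C-H: 10 × 407 = 4070
    Σ(broken) = 5292 kJ
  Bonds formed (products):
    C-Br: 1 × 279 = 279
    C-C: 3 × 341 = 1023
    C-H: 9 × 407 = 3663
    H-Br: 1 × 358 = 358
    Σ(formed) = 5323 kJ
  ΔH_I = 5292 − 5323 = −31 kJ
Reaction II:
  Bonds broken (reactants):
    H-H: 1 × 451 = 451
    O=O: 1 × 508 = 508
    Σ(broken) = 959 kJ
  Bonds formed (products):
    O-H: 2 × 452 = 904
    O-O: 1 × 144 = 144
    Σ(formed) = 1048 kJ
  ΔH_II = 959 − 1048 = −89 kJ
ΔH_I − ΔH_II = +58 kJ, so reaction II has the more negative ΔH; |ΔH_I − ΔH_II| = 58 kJ.

Reaction II, by 58 kJ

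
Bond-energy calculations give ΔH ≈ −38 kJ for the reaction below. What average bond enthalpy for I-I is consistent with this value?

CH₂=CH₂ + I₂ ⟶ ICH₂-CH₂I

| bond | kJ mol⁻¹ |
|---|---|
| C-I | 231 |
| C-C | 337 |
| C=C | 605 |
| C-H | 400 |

D(I-I) ≈ 156 kJ/mol

Let D be the I-I bond energy.
Σ(broken) = 4×400 + 1×605 + 1×D = 2205 + D
Σ(formed) = 1×337 + 4×400 + 2×231 = 2399
ΔH = Σ(broken) − Σ(formed) = (2205 + D) − (2399) = −194 + D
Setting this equal to −38 kJ gives D = 156 kJ/mol.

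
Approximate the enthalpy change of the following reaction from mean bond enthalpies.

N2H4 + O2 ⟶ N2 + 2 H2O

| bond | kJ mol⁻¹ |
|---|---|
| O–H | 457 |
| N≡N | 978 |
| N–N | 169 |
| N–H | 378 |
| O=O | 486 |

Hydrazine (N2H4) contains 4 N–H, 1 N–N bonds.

ΔH ≈ −639 kJ

Bonds broken (reactants):
  N–H: 4 × 378 = 1512
  N–N: 1 × 169 = 169
  O=O: 1 × 486 = 486
  Σ(broken) = 2167 kJ
Bonds formed (products):
  N≡N: 1 × 978 = 978
  O–H: 4 × 457 = 1828
  Σ(formed) = 2806 kJ
ΔH = Σ(broken) − Σ(formed) = 2167 − 2806 = −639 kJ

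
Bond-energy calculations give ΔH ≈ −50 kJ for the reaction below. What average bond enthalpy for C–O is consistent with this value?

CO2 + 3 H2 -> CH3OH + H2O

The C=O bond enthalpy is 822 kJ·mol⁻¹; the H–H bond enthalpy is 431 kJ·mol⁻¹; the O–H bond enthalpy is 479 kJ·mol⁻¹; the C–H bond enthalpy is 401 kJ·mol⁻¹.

D(C–O) ≈ 347 kJ/mol

Let D be the C–O bond energy.
Σ(broken) = 2×822 + 3×431 = 2937
Σ(formed) = 3×401 + 1×D + 3×479 = 2640 + D
ΔH = Σ(broken) − Σ(formed) = (2937) − (2640 + D) = +297 − D
Setting this equal to −50 kJ gives D = 347 kJ/mol.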